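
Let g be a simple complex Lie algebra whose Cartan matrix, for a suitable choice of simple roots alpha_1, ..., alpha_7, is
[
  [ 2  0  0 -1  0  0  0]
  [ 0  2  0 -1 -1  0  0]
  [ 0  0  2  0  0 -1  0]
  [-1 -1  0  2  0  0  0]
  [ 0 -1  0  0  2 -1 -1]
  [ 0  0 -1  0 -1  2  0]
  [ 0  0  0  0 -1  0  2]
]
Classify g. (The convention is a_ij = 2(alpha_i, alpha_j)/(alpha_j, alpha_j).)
E_7

The matrix has rank 7 with 2's on the diagonal. Reading the off-diagonal entries as Dynkin edges (a single edge where a_ij = a_ji = -1; a double or triple edge where a_ij * a_ji = 2 or 3), the diagram is a chain of 6 nodes with one extra node attached to the third node from one end (E_7). One simple-root ordering that puts it in standard form is (alpha_3, alpha_7, alpha_6, alpha_5, alpha_2, alpha_4, alpha_1). So the algebra is type E_7.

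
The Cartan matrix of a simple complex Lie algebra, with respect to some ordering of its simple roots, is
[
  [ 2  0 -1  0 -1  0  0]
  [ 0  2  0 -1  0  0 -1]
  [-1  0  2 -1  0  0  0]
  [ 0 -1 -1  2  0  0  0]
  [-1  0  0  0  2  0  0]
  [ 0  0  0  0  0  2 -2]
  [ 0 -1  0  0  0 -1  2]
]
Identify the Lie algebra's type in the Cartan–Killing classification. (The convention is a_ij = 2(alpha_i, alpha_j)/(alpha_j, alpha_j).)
The matrix has rank 7 with 2's on the diagonal. Reading the off-diagonal entries as Dynkin edges (a single edge where a_ij = a_ji = -1; a double or triple edge where a_ij * a_ji = 2 or 3), the diagram is a chain of 7 nodes with a double edge at one end; the terminal node there is the unique long simple root (C_7). One simple-root ordering that puts it in standard form is (alpha_5, alpha_1, alpha_3, alpha_4, alpha_2, alpha_7, alpha_6). So the algebra is type C_7, i.e. sp(14).

C_7 (sp(14))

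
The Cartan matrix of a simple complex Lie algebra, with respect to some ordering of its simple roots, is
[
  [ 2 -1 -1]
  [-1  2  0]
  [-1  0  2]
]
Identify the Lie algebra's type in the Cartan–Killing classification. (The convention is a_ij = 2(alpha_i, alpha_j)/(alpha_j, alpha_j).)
type A_3

The matrix has rank 3 with 2's on the diagonal. Reading the off-diagonal entries as Dynkin edges (a single edge where a_ij = a_ji = -1; a double or triple edge where a_ij * a_ji = 2 or 3), the diagram is a chain of 3 nodes with single edges (A_3). One simple-root ordering that puts it in standard form is (alpha_3, alpha_1, alpha_2). So the algebra is type A_3, i.e. sl(4).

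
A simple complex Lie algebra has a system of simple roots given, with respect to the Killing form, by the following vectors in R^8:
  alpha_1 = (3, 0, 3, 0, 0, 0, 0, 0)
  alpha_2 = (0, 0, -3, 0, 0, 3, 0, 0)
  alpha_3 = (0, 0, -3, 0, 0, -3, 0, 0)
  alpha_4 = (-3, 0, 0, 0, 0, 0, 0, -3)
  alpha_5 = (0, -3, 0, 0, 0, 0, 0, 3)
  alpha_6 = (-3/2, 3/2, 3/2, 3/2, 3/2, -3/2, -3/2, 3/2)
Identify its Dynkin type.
type E_6

Compute the Cartan integers a_ij = 2(alpha_i, alpha_j)/(alpha_j, alpha_j); the resulting 6x6 Cartan matrix is
[[2, -1, -1, -1, 0, 0], [-1, 2, 0, 0, 0, -1], [-1, 0, 2, 0, 0, 0], [-1, 0, 0, 2, -1, 0], [0, 0, 0, -1, 2, 0], [0, -1, 0, 0, 0, 2]].
All simple roots have the same length, so the diagram is simply laced. The associated Dynkin diagram is a chain of 5 nodes with one extra node attached to the third node from one end (E_6), so the type is E_6.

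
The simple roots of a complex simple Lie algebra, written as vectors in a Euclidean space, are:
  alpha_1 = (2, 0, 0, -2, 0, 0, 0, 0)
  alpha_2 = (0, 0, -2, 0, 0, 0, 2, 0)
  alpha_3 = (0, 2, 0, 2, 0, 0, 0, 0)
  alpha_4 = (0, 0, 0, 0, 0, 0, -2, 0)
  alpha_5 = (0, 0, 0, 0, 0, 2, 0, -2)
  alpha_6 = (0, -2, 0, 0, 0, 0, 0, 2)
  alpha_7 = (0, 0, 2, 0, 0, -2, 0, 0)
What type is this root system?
B7

Compute the Cartan integers a_ij = 2(alpha_i, alpha_j)/(alpha_j, alpha_j); the resulting 7x7 Cartan matrix is
[[2, 0, -1, 0, 0, 0, 0], [0, 2, 0, -2, 0, 0, -1], [-1, 0, 2, 0, 0, -1, 0], [0, -1, 0, 2, 0, 0, 0], [0, 0, 0, 0, 2, -1, -1], [0, 0, -1, 0, -1, 2, 0], [0, -1, 0, 0, -1, 0, 2]].
The roots have two lengths (squared-length ratio 2:1); the short ones are alpha_{4}. The associated Dynkin diagram is a chain of 7 nodes with a double edge at one end; the terminal node there is the unique short simple root (B_7), so the type is B_7 (the algebra so(15)).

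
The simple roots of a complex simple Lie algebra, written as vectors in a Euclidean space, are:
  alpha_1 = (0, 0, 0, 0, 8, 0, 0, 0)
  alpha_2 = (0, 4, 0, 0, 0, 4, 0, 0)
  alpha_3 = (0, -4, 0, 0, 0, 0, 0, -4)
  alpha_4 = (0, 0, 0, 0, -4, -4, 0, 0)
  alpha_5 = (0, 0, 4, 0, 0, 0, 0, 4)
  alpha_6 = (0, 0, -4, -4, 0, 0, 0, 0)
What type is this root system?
Compute the Cartan integers a_ij = 2(alpha_i, alpha_j)/(alpha_j, alpha_j); the resulting 6x6 Cartan matrix is
[[2, 0, 0, -2, 0, 0], [0, 2, -1, -1, 0, 0], [0, -1, 2, 0, -1, 0], [-1, -1, 0, 2, 0, 0], [0, 0, -1, 0, 2, -1], [0, 0, 0, 0, -1, 2]].
The roots have two lengths (squared-length ratio 2:1); the short ones are alpha_{2,3,4,5,6}. The associated Dynkin diagram is a chain of 6 nodes with a double edge at one end; the terminal node there is the unique long simple root (C_6), so the type is C_6 (the algebra sp(12)).

C_6 (sp(12))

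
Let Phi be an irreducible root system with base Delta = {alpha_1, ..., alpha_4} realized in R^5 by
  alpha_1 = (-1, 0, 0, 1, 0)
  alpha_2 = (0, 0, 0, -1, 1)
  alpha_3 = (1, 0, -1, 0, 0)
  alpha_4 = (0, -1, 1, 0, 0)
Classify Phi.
Compute the Cartan integers a_ij = 2(alpha_i, alpha_j)/(alpha_j, alpha_j); the resulting 4x4 Cartan matrix is
[[2, -1, -1, 0], [-1, 2, 0, 0], [-1, 0, 2, -1], [0, 0, -1, 2]].
All simple roots have the same length, so the diagram is simply laced. The associated Dynkin diagram is a chain of 4 nodes with single edges (A_4), so the type is A_4 (the algebra sl(5)).

A_4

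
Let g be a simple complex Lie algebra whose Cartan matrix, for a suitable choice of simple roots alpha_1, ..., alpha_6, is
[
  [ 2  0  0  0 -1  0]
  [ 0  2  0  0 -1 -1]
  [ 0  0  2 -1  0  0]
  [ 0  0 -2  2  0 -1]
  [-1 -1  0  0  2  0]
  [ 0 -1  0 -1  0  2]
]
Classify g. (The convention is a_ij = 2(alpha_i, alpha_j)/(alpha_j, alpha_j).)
B_6

The matrix has rank 6 with 2's on the diagonal. Reading the off-diagonal entries as Dynkin edges (a single edge where a_ij = a_ji = -1; a double or triple edge where a_ij * a_ji = 2 or 3), the diagram is a chain of 6 nodes with a double edge at one end; the terminal node there is the unique short simple root (B_6). One simple-root ordering that puts it in standard form is (alpha_1, alpha_5, alpha_2, alpha_6, alpha_4, alpha_3). So the algebra is type B_6, i.e. so(13).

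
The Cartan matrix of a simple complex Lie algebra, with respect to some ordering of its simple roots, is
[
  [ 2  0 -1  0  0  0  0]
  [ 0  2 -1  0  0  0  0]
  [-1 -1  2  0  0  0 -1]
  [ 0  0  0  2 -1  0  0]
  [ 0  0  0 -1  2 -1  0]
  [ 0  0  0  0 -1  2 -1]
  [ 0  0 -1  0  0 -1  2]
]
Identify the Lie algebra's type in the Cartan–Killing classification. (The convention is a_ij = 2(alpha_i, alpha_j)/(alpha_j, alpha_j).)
The matrix has rank 7 with 2's on the diagonal. Reading the off-diagonal entries as Dynkin edges (a single edge where a_ij = a_ji = -1; a double or triple edge where a_ij * a_ji = 2 or 3), the diagram is a chain of 5 nodes with a fork of two nodes at one end (D_7). One simple-root ordering that puts it in standard form is (alpha_4, alpha_5, alpha_6, alpha_7, alpha_3, alpha_1, alpha_2). So the algebra is type D_7, i.e. so(14).

D7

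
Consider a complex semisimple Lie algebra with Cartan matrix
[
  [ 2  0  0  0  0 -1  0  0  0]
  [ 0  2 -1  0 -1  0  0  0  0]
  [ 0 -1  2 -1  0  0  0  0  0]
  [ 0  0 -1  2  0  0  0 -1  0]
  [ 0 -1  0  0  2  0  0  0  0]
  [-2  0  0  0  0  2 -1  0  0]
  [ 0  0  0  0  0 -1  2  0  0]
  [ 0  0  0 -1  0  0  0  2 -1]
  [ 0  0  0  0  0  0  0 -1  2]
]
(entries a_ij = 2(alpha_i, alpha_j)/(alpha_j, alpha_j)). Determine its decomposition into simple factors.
A_6 ⊕ B_3

The diagram associated to this matrix has two connected components: the simple roots {alpha_2, alpha_3, alpha_4, alpha_5, alpha_8, alpha_9} form a chain of 6 nodes with single edges (A_6), and {alpha_1, alpha_6, alpha_7} form a chain of 3 nodes with a double edge at one end; the terminal node there is the unique short simple root (B_3). A semisimple Lie algebra decomposes uniquely as the direct sum of simple ideals, one per connected component of its Dynkin diagram, so g ≅ A_6 ⊕ B_3 (dimension 48 + 21 = 69).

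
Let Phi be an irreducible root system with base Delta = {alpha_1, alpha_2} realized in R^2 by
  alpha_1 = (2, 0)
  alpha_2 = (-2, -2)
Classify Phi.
type B_2

Compute the Cartan integers a_ij = 2(alpha_i, alpha_j)/(alpha_j, alpha_j); the resulting 2x2 Cartan matrix is
[[2, -1], [-2, 2]].
The roots have two lengths (squared-length ratio 2:1); the short ones are alpha_{1}. The associated Dynkin diagram is a chain of 2 nodes with a double edge at one end; the terminal node there is the unique short simple root (B_2), so the type is B_2 (the algebra so(5)).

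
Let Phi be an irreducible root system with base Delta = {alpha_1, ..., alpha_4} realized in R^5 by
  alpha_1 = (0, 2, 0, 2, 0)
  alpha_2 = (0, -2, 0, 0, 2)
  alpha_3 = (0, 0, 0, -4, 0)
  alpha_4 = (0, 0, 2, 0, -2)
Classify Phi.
Compute the Cartan integers a_ij = 2(alpha_i, alpha_j)/(alpha_j, alpha_j); the resulting 4x4 Cartan matrix is
[[2, -1, -1, 0], [-1, 2, 0, -1], [-2, 0, 2, 0], [0, -1, 0, 2]].
The roots have two lengths (squared-length ratio 2:1); the short ones are alpha_{1,2,4}. The associated Dynkin diagram is a chain of 4 nodes with a double edge at one end; the terminal node there is the unique long simple root (C_4), so the type is C_4 (the algebra sp(8)).

C_4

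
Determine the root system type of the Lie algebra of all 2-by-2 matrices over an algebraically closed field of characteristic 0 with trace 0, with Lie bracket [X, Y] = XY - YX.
A1

This is sl(2), which has dimension 2^2 - 1 = 3 and rank 2 - 1 = 1 (a Cartan subalgebra is the diagonal traceless matrices). In the classification of classical Lie algebras, the special linear algebra sl(n+1) has type A_n; here n = 1, so the Dynkin diagram is a chain of 1 nodes with single edges (A_1). Hence the type is A_1.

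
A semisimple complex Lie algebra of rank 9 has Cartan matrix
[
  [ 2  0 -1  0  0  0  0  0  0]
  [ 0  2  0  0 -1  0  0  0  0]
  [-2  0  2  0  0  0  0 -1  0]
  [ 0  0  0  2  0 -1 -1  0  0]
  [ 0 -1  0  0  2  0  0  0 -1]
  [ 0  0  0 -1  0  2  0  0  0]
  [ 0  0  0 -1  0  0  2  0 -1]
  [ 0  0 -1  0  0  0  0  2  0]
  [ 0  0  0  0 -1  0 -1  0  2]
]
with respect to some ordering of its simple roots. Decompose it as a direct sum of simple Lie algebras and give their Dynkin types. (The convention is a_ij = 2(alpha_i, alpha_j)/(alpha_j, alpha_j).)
A6 + B3

The diagram associated to this matrix has two connected components: the simple roots {alpha_2, alpha_4, alpha_5, alpha_6, alpha_7, alpha_9} form a chain of 6 nodes with single edges (A_6), and {alpha_1, alpha_3, alpha_8} form a chain of 3 nodes with a double edge at one end; the terminal node there is the unique short simple root (B_3). A semisimple Lie algebra decomposes uniquely as the direct sum of simple ideals, one per connected component of its Dynkin diagram, so g ≅ A_6 ⊕ B_3 (dimension 48 + 21 = 69).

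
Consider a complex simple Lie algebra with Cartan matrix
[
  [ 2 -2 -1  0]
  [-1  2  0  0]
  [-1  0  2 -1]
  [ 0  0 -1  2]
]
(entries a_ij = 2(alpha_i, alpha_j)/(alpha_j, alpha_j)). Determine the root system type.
B_4 (so(9))

The matrix has rank 4 with 2's on the diagonal. Reading the off-diagonal entries as Dynkin edges (a single edge where a_ij = a_ji = -1; a double or triple edge where a_ij * a_ji = 2 or 3), the diagram is a chain of 4 nodes with a double edge at one end; the terminal node there is the unique short simple root (B_4). One simple-root ordering that puts it in standard form is (alpha_4, alpha_3, alpha_1, alpha_2). So the algebra is type B_4, i.e. so(9).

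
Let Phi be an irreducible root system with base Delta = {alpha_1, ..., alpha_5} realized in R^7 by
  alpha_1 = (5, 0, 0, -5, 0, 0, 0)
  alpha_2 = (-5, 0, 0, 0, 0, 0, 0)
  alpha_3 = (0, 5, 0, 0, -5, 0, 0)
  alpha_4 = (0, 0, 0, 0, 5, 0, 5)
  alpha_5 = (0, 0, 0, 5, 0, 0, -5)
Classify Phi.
Compute the Cartan integers a_ij = 2(alpha_i, alpha_j)/(alpha_j, alpha_j); the resulting 5x5 Cartan matrix is
[[2, -2, 0, 0, -1], [-1, 2, 0, 0, 0], [0, 0, 2, -1, 0], [0, 0, -1, 2, -1], [-1, 0, 0, -1, 2]].
The roots have two lengths (squared-length ratio 2:1); the short ones are alpha_{2}. The associated Dynkin diagram is a chain of 5 nodes with a double edge at one end; the terminal node there is the unique short simple root (B_5), so the type is B_5 (the algebra so(11)).

B_5 (so(11))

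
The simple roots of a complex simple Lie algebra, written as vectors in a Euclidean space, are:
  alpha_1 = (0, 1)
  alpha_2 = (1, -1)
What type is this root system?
Compute the Cartan integers a_ij = 2(alpha_i, alpha_j)/(alpha_j, alpha_j); the resulting 2x2 Cartan matrix is
[[2, -1], [-2, 2]].
The roots have two lengths (squared-length ratio 2:1); the short ones are alpha_{1}. The associated Dynkin diagram is a chain of 2 nodes with a double edge at one end; the terminal node there is the unique short simple root (B_2), so the type is B_2 (the algebra so(5)).

B_2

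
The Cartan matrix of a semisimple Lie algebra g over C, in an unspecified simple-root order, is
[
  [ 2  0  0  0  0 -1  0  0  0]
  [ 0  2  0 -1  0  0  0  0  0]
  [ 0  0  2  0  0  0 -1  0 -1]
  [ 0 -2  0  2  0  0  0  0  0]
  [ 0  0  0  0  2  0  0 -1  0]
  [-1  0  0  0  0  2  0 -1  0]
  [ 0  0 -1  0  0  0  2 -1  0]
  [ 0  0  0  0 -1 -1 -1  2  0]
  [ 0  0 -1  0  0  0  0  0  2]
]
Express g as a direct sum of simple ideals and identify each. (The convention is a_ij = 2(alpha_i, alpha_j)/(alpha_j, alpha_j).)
The diagram associated to this matrix has two connected components: the simple roots {alpha_2, alpha_4} form a chain of 2 nodes with a double edge at one end; the terminal node there is the unique short simple root (B_2), and {alpha_1, alpha_3, alpha_5, alpha_6, alpha_7, alpha_8, alpha_9} form a chain of 6 nodes with one extra node attached to the third node from one end (E_7). A semisimple Lie algebra decomposes uniquely as the direct sum of simple ideals, one per connected component of its Dynkin diagram, so g ≅ B_2 ⊕ E_7 (dimension 10 + 133 = 143).

B_2 (so(5)) ⊕ E_7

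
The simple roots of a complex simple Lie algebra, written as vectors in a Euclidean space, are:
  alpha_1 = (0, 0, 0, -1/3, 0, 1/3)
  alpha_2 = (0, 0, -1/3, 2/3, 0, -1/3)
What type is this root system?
Compute the Cartan integers a_ij = 2(alpha_i, alpha_j)/(alpha_j, alpha_j); the resulting 2x2 Cartan matrix is
[[2, -1], [-3, 2]].
The roots have two lengths (squared-length ratio 3:1); the short ones are alpha_{1}. The associated Dynkin diagram is two nodes joined by a triple edge (G_2), so the type is G_2.

G2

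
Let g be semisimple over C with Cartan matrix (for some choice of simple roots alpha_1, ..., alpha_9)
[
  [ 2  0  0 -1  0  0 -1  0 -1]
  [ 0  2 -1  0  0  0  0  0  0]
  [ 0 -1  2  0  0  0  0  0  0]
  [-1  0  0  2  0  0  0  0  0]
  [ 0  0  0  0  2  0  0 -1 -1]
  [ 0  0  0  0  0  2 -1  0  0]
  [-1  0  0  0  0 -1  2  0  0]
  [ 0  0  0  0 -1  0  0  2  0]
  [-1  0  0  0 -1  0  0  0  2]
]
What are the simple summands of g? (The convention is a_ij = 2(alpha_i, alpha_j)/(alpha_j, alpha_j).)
type A_2 + type E_7

The diagram associated to this matrix has two connected components: the simple roots {alpha_2, alpha_3} form a chain of 2 nodes with single edges (A_2), and {alpha_1, alpha_4, alpha_5, alpha_6, alpha_7, alpha_8, alpha_9} form a chain of 6 nodes with one extra node attached to the third node from one end (E_7). A semisimple Lie algebra decomposes uniquely as the direct sum of simple ideals, one per connected component of its Dynkin diagram, so g ≅ A_2 ⊕ E_7 (dimension 8 + 133 = 141).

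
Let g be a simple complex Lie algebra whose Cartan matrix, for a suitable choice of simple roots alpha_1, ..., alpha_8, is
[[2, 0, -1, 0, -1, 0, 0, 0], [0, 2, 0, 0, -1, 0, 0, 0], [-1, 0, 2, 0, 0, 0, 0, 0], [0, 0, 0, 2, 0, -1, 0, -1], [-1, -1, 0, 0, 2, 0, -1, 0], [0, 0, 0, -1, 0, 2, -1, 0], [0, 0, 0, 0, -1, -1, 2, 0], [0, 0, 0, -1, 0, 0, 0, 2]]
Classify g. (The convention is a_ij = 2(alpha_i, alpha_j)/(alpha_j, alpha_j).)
type E_8

The matrix has rank 8 with 2's on the diagonal. Reading the off-diagonal entries as Dynkin edges (a single edge where a_ij = a_ji = -1; a double or triple edge where a_ij * a_ji = 2 or 3), the diagram is a chain of 7 nodes with one extra node attached to the third node from one end (E_8). One simple-root ordering that puts it in standard form is (alpha_3, alpha_2, alpha_1, alpha_5, alpha_7, alpha_6, alpha_4, alpha_8). So the algebra is type E_8.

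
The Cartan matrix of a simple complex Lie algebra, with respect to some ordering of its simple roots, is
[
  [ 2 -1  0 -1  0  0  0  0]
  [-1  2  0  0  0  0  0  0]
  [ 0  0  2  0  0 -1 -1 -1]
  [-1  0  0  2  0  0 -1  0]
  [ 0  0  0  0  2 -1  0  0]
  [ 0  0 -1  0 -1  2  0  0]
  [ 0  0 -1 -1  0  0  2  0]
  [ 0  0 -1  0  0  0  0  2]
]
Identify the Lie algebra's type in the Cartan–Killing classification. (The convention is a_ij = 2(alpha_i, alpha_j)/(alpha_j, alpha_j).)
E_8

The matrix has rank 8 with 2's on the diagonal. Reading the off-diagonal entries as Dynkin edges (a single edge where a_ij = a_ji = -1; a double or triple edge where a_ij * a_ji = 2 or 3), the diagram is a chain of 7 nodes with one extra node attached to the third node from one end (E_8). One simple-root ordering that puts it in standard form is (alpha_5, alpha_8, alpha_6, alpha_3, alpha_7, alpha_4, alpha_1, alpha_2). So the algebra is type E_8.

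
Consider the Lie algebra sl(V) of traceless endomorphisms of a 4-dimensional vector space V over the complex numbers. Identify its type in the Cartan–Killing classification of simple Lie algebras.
This is sl(4), which has dimension 4^2 - 1 = 15 and rank 4 - 1 = 3 (a Cartan subalgebra is the diagonal traceless matrices). In the classification of classical Lie algebras, the special linear algebra sl(n+1) has type A_n; here n = 3, so the Dynkin diagram is a chain of 3 nodes with single edges (A_3). Hence the type is A_3.

type A_3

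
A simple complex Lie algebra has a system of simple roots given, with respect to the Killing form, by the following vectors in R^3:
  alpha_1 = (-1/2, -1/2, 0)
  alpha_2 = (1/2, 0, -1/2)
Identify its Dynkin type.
A2

Compute the Cartan integers a_ij = 2(alpha_i, alpha_j)/(alpha_j, alpha_j); the resulting 2x2 Cartan matrix is
[[2, -1], [-1, 2]].
All simple roots have the same length, so the diagram is simply laced. The associated Dynkin diagram is a chain of 2 nodes with single edges (A_2), so the type is A_2 (the algebra sl(3)).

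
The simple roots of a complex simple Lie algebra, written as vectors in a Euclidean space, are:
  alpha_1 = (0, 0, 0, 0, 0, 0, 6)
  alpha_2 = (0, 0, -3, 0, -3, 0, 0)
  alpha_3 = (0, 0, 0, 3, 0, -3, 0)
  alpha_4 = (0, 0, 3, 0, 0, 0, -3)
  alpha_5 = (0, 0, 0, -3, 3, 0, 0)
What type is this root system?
type C_5

Compute the Cartan integers a_ij = 2(alpha_i, alpha_j)/(alpha_j, alpha_j); the resulting 5x5 Cartan matrix is
[[2, 0, 0, -2, 0], [0, 2, 0, -1, -1], [0, 0, 2, 0, -1], [-1, -1, 0, 2, 0], [0, -1, -1, 0, 2]].
The roots have two lengths (squared-length ratio 2:1); the short ones are alpha_{2,3,4,5}. The associated Dynkin diagram is a chain of 5 nodes with a double edge at one end; the terminal node there is the unique long simple root (C_5), so the type is C_5 (the algebra sp(10)).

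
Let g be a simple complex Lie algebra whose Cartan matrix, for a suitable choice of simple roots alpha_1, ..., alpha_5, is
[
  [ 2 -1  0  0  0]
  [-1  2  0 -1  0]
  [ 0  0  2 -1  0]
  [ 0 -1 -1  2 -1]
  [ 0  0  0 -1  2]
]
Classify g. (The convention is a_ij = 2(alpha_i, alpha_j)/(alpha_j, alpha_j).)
The matrix has rank 5 with 2's on the diagonal. Reading the off-diagonal entries as Dynkin edges (a single edge where a_ij = a_ji = -1; a double or triple edge where a_ij * a_ji = 2 or 3), the diagram is a chain of 3 nodes with a fork of two nodes at one end (D_5). One simple-root ordering that puts it in standard form is (alpha_1, alpha_2, alpha_4, alpha_3, alpha_5). So the algebra is type D_5, i.e. so(10).

D_5 (so(10))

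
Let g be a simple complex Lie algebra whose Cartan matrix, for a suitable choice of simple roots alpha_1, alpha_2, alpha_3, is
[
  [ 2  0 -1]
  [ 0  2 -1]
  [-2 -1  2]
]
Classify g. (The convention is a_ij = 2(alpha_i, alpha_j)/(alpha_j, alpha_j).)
type B_3

The matrix has rank 3 with 2's on the diagonal. Reading the off-diagonal entries as Dynkin edges (a single edge where a_ij = a_ji = -1; a double or triple edge where a_ij * a_ji = 2 or 3), the diagram is a chain of 3 nodes with a double edge at one end; the terminal node there is the unique short simple root (B_3). One simple-root ordering that puts it in standard form is (alpha_2, alpha_3, alpha_1). So the algebra is type B_3, i.e. so(7).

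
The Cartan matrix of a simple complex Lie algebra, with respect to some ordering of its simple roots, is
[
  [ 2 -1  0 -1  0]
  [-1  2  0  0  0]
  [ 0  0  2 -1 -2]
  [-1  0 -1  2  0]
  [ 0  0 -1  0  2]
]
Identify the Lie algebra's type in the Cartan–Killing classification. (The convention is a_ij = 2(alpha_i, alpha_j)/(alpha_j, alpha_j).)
The matrix has rank 5 with 2's on the diagonal. Reading the off-diagonal entries as Dynkin edges (a single edge where a_ij = a_ji = -1; a double or triple edge where a_ij * a_ji = 2 or 3), the diagram is a chain of 5 nodes with a double edge at one end; the terminal node there is the unique short simple root (B_5). One simple-root ordering that puts it in standard form is (alpha_2, alpha_1, alpha_4, alpha_3, alpha_5). So the algebra is type B_5, i.e. so(11).

B5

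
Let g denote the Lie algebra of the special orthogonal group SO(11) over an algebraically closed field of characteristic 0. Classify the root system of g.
B_5

This is so(11) with 11 odd, which has dimension 11(11-1)/2 = 55 and rank (11-1)/2 = 5. In the classification of classical Lie algebras, the orthogonal algebra so(2n+1) in an odd number of variables has type B_n; here n = 5, so the Dynkin diagram is a chain of 5 nodes with a double edge at one end; the terminal node there is the unique short simple root (B_5). Hence the type is B_5.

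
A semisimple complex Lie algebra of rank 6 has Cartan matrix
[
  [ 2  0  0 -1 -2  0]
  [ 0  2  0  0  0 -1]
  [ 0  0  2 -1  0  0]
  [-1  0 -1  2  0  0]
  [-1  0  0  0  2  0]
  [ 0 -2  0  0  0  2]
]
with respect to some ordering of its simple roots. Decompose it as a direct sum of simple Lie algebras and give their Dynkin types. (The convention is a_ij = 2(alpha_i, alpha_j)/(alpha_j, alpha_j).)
The diagram associated to this matrix has two connected components: the simple roots {alpha_2, alpha_6} form a chain of 2 nodes with a double edge at one end; the terminal node there is the unique short simple root (B_2), and {alpha_1, alpha_3, alpha_4, alpha_5} form a chain of 4 nodes with a double edge at one end; the terminal node there is the unique short simple root (B_4). A semisimple Lie algebra decomposes uniquely as the direct sum of simple ideals, one per connected component of its Dynkin diagram, so g ≅ B_2 ⊕ B_4 (dimension 10 + 36 = 46).

B2 ⊕ B4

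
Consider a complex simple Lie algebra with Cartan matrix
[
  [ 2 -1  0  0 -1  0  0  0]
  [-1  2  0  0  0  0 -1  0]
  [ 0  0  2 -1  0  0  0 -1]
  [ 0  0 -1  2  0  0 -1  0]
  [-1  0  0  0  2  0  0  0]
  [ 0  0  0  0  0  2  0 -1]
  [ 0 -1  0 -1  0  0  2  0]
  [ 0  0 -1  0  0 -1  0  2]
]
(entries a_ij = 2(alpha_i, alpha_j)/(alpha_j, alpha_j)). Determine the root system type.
The matrix has rank 8 with 2's on the diagonal. Reading the off-diagonal entries as Dynkin edges (a single edge where a_ij = a_ji = -1; a double or triple edge where a_ij * a_ji = 2 or 3), the diagram is a chain of 8 nodes with single edges (A_8). One simple-root ordering that puts it in standard form is (alpha_5, alpha_1, alpha_2, alpha_7, alpha_4, alpha_3, alpha_8, alpha_6). So the algebra is type A_8, i.e. sl(9).

A8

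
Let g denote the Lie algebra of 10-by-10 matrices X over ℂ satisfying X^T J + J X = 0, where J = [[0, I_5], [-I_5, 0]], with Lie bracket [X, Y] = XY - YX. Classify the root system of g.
type C_5

This is sp(10), which has dimension 10(10+1)/2 = 55 and rank 10/2 = 5. In the classification of classical Lie algebras, the symplectic algebra sp(2n) has type C_n; here n = 5, so the Dynkin diagram is a chain of 5 nodes with a double edge at one end; the terminal node there is the unique long simple root (C_5). Hence the type is C_5.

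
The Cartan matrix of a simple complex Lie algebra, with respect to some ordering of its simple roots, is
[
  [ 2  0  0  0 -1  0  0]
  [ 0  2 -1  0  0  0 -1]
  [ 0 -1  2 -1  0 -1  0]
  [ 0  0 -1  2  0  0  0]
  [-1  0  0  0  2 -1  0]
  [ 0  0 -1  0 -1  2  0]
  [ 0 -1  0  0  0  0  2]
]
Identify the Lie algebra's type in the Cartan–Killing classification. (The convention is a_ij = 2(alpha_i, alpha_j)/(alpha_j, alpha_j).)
type E_7

The matrix has rank 7 with 2's on the diagonal. Reading the off-diagonal entries as Dynkin edges (a single edge where a_ij = a_ji = -1; a double or triple edge where a_ij * a_ji = 2 or 3), the diagram is a chain of 6 nodes with one extra node attached to the third node from one end (E_7). One simple-root ordering that puts it in standard form is (alpha_7, alpha_4, alpha_2, alpha_3, alpha_6, alpha_5, alpha_1). So the algebra is type E_7.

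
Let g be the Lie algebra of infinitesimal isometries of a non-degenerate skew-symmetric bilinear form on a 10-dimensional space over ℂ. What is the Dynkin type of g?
C_5

This is sp(10), which has dimension 10(10+1)/2 = 55 and rank 10/2 = 5. In the classification of classical Lie algebras, the symplectic algebra sp(2n) has type C_n; here n = 5, so the Dynkin diagram is a chain of 5 nodes with a double edge at one end; the terminal node there is the unique long simple root (C_5). Hence the type is C_5.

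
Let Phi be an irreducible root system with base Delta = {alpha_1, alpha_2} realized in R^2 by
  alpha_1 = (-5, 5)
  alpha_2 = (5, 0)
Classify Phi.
Compute the Cartan integers a_ij = 2(alpha_i, alpha_j)/(alpha_j, alpha_j); the resulting 2x2 Cartan matrix is
[[2, -2], [-1, 2]].
The roots have two lengths (squared-length ratio 2:1); the short ones are alpha_{2}. The associated Dynkin diagram is a chain of 2 nodes with a double edge at one end; the terminal node there is the unique short simple root (B_2), so the type is B_2 (the algebra so(5)).

B2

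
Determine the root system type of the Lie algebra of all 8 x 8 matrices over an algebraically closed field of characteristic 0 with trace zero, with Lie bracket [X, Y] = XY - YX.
A7

This is sl(8), which has dimension 8^2 - 1 = 63 and rank 8 - 1 = 7 (a Cartan subalgebra is the diagonal traceless matrices). In the classification of classical Lie algebras, the special linear algebra sl(n+1) has type A_n; here n = 7, so the Dynkin diagram is a chain of 7 nodes with single edges (A_7). Hence the type is A_7.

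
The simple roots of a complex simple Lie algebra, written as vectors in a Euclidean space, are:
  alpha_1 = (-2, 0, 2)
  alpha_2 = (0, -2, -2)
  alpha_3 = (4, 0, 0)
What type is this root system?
Compute the Cartan integers a_ij = 2(alpha_i, alpha_j)/(alpha_j, alpha_j); the resulting 3x3 Cartan matrix is
[[2, -1, -1], [-1, 2, 0], [-2, 0, 2]].
The roots have two lengths (squared-length ratio 2:1); the short ones are alpha_{1,2}. The associated Dynkin diagram is a chain of 3 nodes with a double edge at one end; the terminal node there is the unique long simple root (C_3), so the type is C_3 (the algebra sp(6)).

C_3 (sp(6))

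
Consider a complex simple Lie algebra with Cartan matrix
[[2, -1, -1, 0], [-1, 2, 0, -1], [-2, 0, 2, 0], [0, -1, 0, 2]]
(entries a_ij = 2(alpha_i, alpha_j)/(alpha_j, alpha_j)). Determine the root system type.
The matrix has rank 4 with 2's on the diagonal. Reading the off-diagonal entries as Dynkin edges (a single edge where a_ij = a_ji = -1; a double or triple edge where a_ij * a_ji = 2 or 3), the diagram is a chain of 4 nodes with a double edge at one end; the terminal node there is the unique long simple root (C_4). One simple-root ordering that puts it in standard form is (alpha_4, alpha_2, alpha_1, alpha_3). So the algebra is type C_4, i.e. sp(8).

C4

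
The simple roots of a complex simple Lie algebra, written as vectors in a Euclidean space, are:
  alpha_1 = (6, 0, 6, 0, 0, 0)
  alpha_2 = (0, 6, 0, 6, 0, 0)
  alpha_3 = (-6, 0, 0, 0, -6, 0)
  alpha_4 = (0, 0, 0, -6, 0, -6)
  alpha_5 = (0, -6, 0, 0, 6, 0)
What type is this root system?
Compute the Cartan integers a_ij = 2(alpha_i, alpha_j)/(alpha_j, alpha_j); the resulting 5x5 Cartan matrix is
[[2, 0, -1, 0, 0], [0, 2, 0, -1, -1], [-1, 0, 2, 0, -1], [0, -1, 0, 2, 0], [0, -1, -1, 0, 2]].
All simple roots have the same length, so the diagram is simply laced. The associated Dynkin diagram is a chain of 5 nodes with single edges (A_5), so the type is A_5 (the algebra sl(6)).

A_5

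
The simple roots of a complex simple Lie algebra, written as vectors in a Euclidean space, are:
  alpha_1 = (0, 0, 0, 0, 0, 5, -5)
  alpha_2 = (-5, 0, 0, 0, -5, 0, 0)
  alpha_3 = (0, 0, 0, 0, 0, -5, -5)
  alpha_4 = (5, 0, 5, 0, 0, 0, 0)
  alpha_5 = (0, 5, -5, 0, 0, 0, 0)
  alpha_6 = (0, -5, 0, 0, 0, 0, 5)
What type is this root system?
D6

Compute the Cartan integers a_ij = 2(alpha_i, alpha_j)/(alpha_j, alpha_j); the resulting 6x6 Cartan matrix is
[[2, 0, 0, 0, 0, -1], [0, 2, 0, -1, 0, 0], [0, 0, 2, 0, 0, -1], [0, -1, 0, 2, -1, 0], [0, 0, 0, -1, 2, -1], [-1, 0, -1, 0, -1, 2]].
All simple roots have the same length, so the diagram is simply laced. The associated Dynkin diagram is a chain of 4 nodes with a fork of two nodes at one end (D_6), so the type is D_6 (the algebra so(12)).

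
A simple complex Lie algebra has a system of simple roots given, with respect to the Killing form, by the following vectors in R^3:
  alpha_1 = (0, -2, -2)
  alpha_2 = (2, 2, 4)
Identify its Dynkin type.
G2

Compute the Cartan integers a_ij = 2(alpha_i, alpha_j)/(alpha_j, alpha_j); the resulting 2x2 Cartan matrix is
[[2, -1], [-3, 2]].
The roots have two lengths (squared-length ratio 3:1); the short ones are alpha_{1}. The associated Dynkin diagram is two nodes joined by a triple edge (G_2), so the type is G_2.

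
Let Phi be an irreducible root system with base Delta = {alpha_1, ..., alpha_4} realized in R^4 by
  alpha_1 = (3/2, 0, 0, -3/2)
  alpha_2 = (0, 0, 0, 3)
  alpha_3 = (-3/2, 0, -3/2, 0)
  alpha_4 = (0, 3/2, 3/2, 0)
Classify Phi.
C_4 (sp(8))

Compute the Cartan integers a_ij = 2(alpha_i, alpha_j)/(alpha_j, alpha_j); the resulting 4x4 Cartan matrix is
[[2, -1, -1, 0], [-2, 2, 0, 0], [-1, 0, 2, -1], [0, 0, -1, 2]].
The roots have two lengths (squared-length ratio 2:1); the short ones are alpha_{1,3,4}. The associated Dynkin diagram is a chain of 4 nodes with a double edge at one end; the terminal node there is the unique long simple root (C_4), so the type is C_4 (the algebra sp(8)).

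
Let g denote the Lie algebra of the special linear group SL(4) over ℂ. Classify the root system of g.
A_3

This is sl(4), which has dimension 4^2 - 1 = 15 and rank 4 - 1 = 3 (a Cartan subalgebra is the diagonal traceless matrices). In the classification of classical Lie algebras, the special linear algebra sl(n+1) has type A_n; here n = 3, so the Dynkin diagram is a chain of 3 nodes with single edges (A_3). Hence the type is A_3.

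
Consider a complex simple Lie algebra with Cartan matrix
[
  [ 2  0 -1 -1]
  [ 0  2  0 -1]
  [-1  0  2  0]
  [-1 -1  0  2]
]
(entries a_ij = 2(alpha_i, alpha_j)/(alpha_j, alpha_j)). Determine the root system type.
type A_4

The matrix has rank 4 with 2's on the diagonal. Reading the off-diagonal entries as Dynkin edges (a single edge where a_ij = a_ji = -1; a double or triple edge where a_ij * a_ji = 2 or 3), the diagram is a chain of 4 nodes with single edges (A_4). One simple-root ordering that puts it in standard form is (alpha_3, alpha_1, alpha_4, alpha_2). So the algebra is type A_4, i.e. sl(5).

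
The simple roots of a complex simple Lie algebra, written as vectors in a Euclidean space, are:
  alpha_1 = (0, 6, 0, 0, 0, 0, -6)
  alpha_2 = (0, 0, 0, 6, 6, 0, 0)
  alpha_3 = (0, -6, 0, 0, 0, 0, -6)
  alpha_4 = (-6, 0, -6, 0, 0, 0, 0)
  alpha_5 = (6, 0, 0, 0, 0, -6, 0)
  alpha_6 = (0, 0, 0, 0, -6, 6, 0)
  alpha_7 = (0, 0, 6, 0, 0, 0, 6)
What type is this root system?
D7

Compute the Cartan integers a_ij = 2(alpha_i, alpha_j)/(alpha_j, alpha_j); the resulting 7x7 Cartan matrix is
[[2, 0, 0, 0, 0, 0, -1], [0, 2, 0, 0, 0, -1, 0], [0, 0, 2, 0, 0, 0, -1], [0, 0, 0, 2, -1, 0, -1], [0, 0, 0, -1, 2, -1, 0], [0, -1, 0, 0, -1, 2, 0], [-1, 0, -1, -1, 0, 0, 2]].
All simple roots have the same length, so the diagram is simply laced. The associated Dynkin diagram is a chain of 5 nodes with a fork of two nodes at one end (D_7), so the type is D_7 (the algebra so(14)).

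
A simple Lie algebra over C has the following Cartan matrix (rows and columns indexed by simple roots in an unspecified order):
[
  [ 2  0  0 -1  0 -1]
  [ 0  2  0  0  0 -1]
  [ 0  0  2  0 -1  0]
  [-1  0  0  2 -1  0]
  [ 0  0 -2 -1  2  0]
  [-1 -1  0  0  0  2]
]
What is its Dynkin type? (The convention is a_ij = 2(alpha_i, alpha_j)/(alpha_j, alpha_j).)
The matrix has rank 6 with 2's on the diagonal. Reading the off-diagonal entries as Dynkin edges (a single edge where a_ij = a_ji = -1; a double or triple edge where a_ij * a_ji = 2 or 3), the diagram is a chain of 6 nodes with a double edge at one end; the terminal node there is the unique short simple root (B_6). One simple-root ordering that puts it in standard form is (alpha_2, alpha_6, alpha_1, alpha_4, alpha_5, alpha_3). So the algebra is type B_6, i.e. so(13).

type B_6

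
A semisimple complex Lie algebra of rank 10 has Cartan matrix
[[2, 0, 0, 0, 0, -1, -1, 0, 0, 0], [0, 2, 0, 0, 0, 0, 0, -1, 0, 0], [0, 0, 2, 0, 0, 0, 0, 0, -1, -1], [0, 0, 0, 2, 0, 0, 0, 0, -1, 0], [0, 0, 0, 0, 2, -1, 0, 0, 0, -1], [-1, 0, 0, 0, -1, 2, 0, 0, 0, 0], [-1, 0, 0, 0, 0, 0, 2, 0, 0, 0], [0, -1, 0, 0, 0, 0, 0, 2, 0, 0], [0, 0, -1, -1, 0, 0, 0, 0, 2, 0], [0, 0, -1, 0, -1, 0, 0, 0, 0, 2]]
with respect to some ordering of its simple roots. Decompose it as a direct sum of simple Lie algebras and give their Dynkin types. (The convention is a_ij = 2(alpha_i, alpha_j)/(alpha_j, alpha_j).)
The diagram associated to this matrix has two connected components: the simple roots {alpha_2, alpha_8} form a chain of 2 nodes with single edges (A_2), and {alpha_1, alpha_3, alpha_4, alpha_5, alpha_6, alpha_7, alpha_9, alpha_10} form a chain of 8 nodes with single edges (A_8). A semisimple Lie algebra decomposes uniquely as the direct sum of simple ideals, one per connected component of its Dynkin diagram, so g ≅ A_2 ⊕ A_8 (dimension 8 + 80 = 88).

A_2 + A_8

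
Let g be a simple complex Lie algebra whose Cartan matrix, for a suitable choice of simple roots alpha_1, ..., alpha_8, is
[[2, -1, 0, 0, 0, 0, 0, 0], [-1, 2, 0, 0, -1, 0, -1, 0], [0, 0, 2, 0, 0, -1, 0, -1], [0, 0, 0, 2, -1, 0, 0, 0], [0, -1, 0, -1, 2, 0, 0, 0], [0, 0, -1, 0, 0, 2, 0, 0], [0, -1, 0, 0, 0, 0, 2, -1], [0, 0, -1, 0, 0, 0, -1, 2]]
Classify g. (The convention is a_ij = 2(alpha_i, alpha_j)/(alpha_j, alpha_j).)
E_8

The matrix has rank 8 with 2's on the diagonal. Reading the off-diagonal entries as Dynkin edges (a single edge where a_ij = a_ji = -1; a double or triple edge where a_ij * a_ji = 2 or 3), the diagram is a chain of 7 nodes with one extra node attached to the third node from one end (E_8). One simple-root ordering that puts it in standard form is (alpha_4, alpha_1, alpha_5, alpha_2, alpha_7, alpha_8, alpha_3, alpha_6). So the algebra is type E_8.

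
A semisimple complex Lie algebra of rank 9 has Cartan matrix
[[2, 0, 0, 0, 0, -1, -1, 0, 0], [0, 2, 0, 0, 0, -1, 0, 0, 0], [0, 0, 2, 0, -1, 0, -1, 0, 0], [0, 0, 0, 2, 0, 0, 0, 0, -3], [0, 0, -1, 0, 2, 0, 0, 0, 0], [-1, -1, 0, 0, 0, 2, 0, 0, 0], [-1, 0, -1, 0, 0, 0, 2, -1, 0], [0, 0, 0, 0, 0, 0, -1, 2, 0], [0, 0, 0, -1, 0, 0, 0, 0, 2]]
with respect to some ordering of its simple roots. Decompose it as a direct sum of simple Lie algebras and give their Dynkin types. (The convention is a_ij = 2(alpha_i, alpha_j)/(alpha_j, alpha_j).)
E_7 ⊕ G_2

The diagram associated to this matrix has two connected components: the simple roots {alpha_1, alpha_2, alpha_3, alpha_5, alpha_6, alpha_7, alpha_8} form a chain of 6 nodes with one extra node attached to the third node from one end (E_7), and {alpha_4, alpha_9} form two nodes joined by a triple edge (G_2). A semisimple Lie algebra decomposes uniquely as the direct sum of simple ideals, one per connected component of its Dynkin diagram, so g ≅ E_7 ⊕ G_2 (dimension 133 + 14 = 147).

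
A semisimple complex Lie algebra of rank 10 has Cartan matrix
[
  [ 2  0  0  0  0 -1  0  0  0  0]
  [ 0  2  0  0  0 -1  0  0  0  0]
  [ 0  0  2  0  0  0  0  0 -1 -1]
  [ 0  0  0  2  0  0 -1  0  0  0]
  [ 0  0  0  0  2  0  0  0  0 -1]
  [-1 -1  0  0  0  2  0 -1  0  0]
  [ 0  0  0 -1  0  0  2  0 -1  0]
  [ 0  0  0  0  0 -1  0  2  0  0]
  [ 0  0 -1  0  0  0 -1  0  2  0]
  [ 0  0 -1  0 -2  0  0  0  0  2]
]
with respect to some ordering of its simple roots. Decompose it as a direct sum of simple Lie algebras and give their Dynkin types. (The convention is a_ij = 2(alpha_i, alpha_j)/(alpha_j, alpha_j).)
The diagram associated to this matrix has two connected components: the simple roots {alpha_3, alpha_4, alpha_5, alpha_7, alpha_9, alpha_10} form a chain of 6 nodes with a double edge at one end; the terminal node there is the unique short simple root (B_6), and {alpha_1, alpha_2, alpha_6, alpha_8} form a chain of 2 nodes with a fork of two nodes at one end (D_4). A semisimple Lie algebra decomposes uniquely as the direct sum of simple ideals, one per connected component of its Dynkin diagram, so g ≅ B_6 ⊕ D_4 (dimension 78 + 28 = 106).

B6 + D4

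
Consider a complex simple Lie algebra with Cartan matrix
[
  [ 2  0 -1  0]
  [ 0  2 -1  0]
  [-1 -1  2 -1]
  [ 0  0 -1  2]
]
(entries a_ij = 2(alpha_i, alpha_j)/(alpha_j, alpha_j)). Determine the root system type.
The matrix has rank 4 with 2's on the diagonal. Reading the off-diagonal entries as Dynkin edges (a single edge where a_ij = a_ji = -1; a double or triple edge where a_ij * a_ji = 2 or 3), the diagram is a chain of 2 nodes with a fork of two nodes at one end (D_4). One simple-root ordering that puts it in standard form is (alpha_2, alpha_3, alpha_4, alpha_1). So the algebra is type D_4, i.e. so(8).

type D_4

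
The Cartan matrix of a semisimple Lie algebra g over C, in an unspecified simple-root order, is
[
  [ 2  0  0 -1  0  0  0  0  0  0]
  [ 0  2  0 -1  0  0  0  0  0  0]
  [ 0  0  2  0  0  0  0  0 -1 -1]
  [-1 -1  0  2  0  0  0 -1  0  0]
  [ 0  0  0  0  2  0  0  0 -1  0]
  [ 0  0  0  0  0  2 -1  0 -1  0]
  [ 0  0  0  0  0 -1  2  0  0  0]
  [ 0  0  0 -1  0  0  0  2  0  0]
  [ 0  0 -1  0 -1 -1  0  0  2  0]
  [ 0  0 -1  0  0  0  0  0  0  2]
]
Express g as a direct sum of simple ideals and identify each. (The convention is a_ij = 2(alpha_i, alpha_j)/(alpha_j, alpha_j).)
The diagram associated to this matrix has two connected components: the simple roots {alpha_1, alpha_2, alpha_4, alpha_8} form a chain of 2 nodes with a fork of two nodes at one end (D_4), and {alpha_3, alpha_5, alpha_6, alpha_7, alpha_9, alpha_10} form a chain of 5 nodes with one extra node attached to the third node from one end (E_6). A semisimple Lie algebra decomposes uniquely as the direct sum of simple ideals, one per connected component of its Dynkin diagram, so g ≅ D_4 ⊕ E_6 (dimension 28 + 78 = 106).

D4 + E6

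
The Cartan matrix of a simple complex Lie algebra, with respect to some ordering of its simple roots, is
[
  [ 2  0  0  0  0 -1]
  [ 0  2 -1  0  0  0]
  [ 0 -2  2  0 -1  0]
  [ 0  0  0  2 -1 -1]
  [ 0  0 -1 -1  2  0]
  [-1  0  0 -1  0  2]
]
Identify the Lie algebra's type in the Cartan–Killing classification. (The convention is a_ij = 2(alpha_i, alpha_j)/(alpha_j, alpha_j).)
type B_6

The matrix has rank 6 with 2's on the diagonal. Reading the off-diagonal entries as Dynkin edges (a single edge where a_ij = a_ji = -1; a double or triple edge where a_ij * a_ji = 2 or 3), the diagram is a chain of 6 nodes with a double edge at one end; the terminal node there is the unique short simple root (B_6). One simple-root ordering that puts it in standard form is (alpha_1, alpha_6, alpha_4, alpha_5, alpha_3, alpha_2). So the algebra is type B_6, i.e. so(13).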